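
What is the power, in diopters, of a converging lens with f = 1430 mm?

P = +0.699 D

f = 143 cm = 1.43 m.
P = 1/f = 1/(1.43 m) = +0.699 D.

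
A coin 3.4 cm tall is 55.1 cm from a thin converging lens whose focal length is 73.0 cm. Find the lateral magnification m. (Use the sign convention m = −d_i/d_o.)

1/d_i = 1/f − 1/d_o = 1/(73.00) − 1/(55.1) = -0.004450, so d_i = -224.7 cm.
m = −d_i/d_o = −(-224.7)/(55.1) = +4.08.
The image is virtual, upright and enlarged, on the same side as the object.

m = +4.08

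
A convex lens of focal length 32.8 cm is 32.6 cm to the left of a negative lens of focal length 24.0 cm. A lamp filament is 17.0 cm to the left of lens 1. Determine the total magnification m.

m = +0.542

Lens 1: 1/d_i1 = 1/(32.8) − 1/(17.0) = -0.02834, so d_i1 = -35.29 cm; m₁ = −d_i1/d_o1 = +2.076.
d_o2 = 32.6 − (-35.29) = 67.89 cm.
f₂ = −24.0 cm (diverging).
Lens 2: 1/d_i2 = 1/(-24.0) − 1/(67.89) = -0.05640, so d_i2 = -17.73 cm; m₂ = −d_i2/d_o2 = +0.2612.
m = m₁·m₂ = (+2.076)(+0.2612) = +0.542.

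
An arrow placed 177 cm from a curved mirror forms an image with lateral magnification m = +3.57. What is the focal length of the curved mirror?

f = 246 cm (concave)

m = −d_i/d_o ⇒ d_i = −m·d_o = −(+3.57)·(177) = -631.9 cm.
1/f = 1/d_o + 1/d_i = 1/(177) + 1/(-631.9) = 0.004067, so f = 246 cm.
Since f is positive, the curved mirror is concave.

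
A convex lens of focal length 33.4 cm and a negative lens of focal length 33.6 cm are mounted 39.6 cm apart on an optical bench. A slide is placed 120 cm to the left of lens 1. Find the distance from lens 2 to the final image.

Lens 1: 1/d_i1 = 1/f₁ − 1/d_o1 = 1/(33.4) − 1/(120) = 0.02161, so d_i1 = 46.28 cm.
The intermediate image is 46.28 cm to the right of lens 1, which lies 6.680 cm to the right of lens 2 — a virtual object — so d_o2 = −6.680 cm.
Lens 2 is diverging, so f₂ = −33.6 cm.
Lens 2: 1/d_i2 = 1/f₂ − 1/d_o2 = 1/(-33.6) − 1/(-6.680) = 0.1199, so d_i2 = 8.34 cm.
The final image is real, 8.34 cm to the right of lens 2 (overall magnification ≈ -0.48).

8.34 cm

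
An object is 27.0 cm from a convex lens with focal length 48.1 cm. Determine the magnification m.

m = +2.28

1/d_i = 1/f − 1/d_o = 1/(48.10) − 1/(27.0) = -0.01625, so d_i = -61.55 cm.
m = −d_i/d_o = −(-61.55)/(27.0) = +2.28.
The image is virtual, upright and enlarged, on the same side as the object.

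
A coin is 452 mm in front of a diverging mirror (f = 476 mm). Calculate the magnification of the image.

For a diverging mirror, f = -476 mm.
1/d_i = 1/f − 1/d_o = 1/(-476.0) − 1/(452) = -0.004313, so d_i = -231.8 mm.
m = −d_i/d_o = −(-231.8)/(452) = +0.513.
The image is virtual, upright and reduced, behind the mirror.

m = +0.513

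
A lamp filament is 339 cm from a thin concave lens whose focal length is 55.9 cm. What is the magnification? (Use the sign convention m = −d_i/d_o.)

For a concave lens, f = -55.9 cm.
1/d_i = 1/f − 1/d_o = 1/(-55.90) − 1/(339) = -0.02084, so d_i = -47.99 cm.
m = −d_i/d_o = −(-47.99)/(339) = +0.142.
The image is virtual, upright and reduced, on the same side as the object.

m = +0.142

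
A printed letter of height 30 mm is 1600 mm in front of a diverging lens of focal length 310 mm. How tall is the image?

For a diverging lens, f = -310 mm.
1/d_i = 1/f − 1/d_o = 1/(-310.0) − 1/(1600) = -0.003851, so d_i = -259.7 mm.
m = −d_i/d_o = +0.1623.
|h_i| = |m|·h_o = 0.1623 × 30 = 4.87 mm. The image is virtual, upright and reduced, on the same side as the object.

4.87 mm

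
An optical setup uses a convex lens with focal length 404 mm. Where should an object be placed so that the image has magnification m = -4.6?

492 mm

m = −d_i/d_o ⇒ d_i = −m·d_o.
1/f = 1/d_o + 1/d_i = 1/d_o − 1/(m·d_o) = (1 − 1/m)/d_o, so d_o = f(1 − 1/m) = (404.0)(1 − 1/(-4.6)) = 492 mm.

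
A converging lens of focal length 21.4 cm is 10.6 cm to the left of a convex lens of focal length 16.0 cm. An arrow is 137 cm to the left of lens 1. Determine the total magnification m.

Lens 1: 1/d_i1 = 1/(21.4) − 1/(137) = 0.03943, so d_i1 = 25.36 cm; m₁ = −d_i1/d_o1 = -0.1851.
d_o2 = 10.6 − (25.36) = -14.76 cm (virtual object).
Lens 2: 1/d_i2 = 1/(16.0) − 1/(-14.76) = 0.1303, so d_i2 = 7.678 cm; m₂ = −d_i2/d_o2 = +0.5202.
m = m₁·m₂ = (-0.1851)(+0.5202) = -0.0963.

m = -0.0963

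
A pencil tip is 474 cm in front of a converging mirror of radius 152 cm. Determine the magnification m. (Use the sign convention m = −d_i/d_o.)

f = R/2 = 152/2 = 76.00 cm.
1/d_i = 1/f − 1/d_o = 1/(76.00) − 1/(474) = 0.01105, so d_i = 90.51 cm.
m = −d_i/d_o = −(90.51)/(474) = -0.191.
The image is real, inverted and reduced, in front of the mirror.

m = -0.191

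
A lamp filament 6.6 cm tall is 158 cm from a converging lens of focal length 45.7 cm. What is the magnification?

1/d_i = 1/f − 1/d_o = 1/(45.70) − 1/(158) = 0.01555, so d_i = 64.30 cm.
m = −d_i/d_o = −(64.30)/(158) = -0.407.
The image is real, inverted and reduced, on the far side of the lens.

m = -0.407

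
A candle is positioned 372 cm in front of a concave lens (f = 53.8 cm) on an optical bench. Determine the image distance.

47.0 cm

For a concave lens, f = -53.8 cm.
Lens equation: 1/d_i = 1/f − 1/d_o = 1/(-53.80) − 1/(372) = -0.01859 − 0.002688 = -0.02128, so d_i = -47.0 cm.
The image is virtual, upright and reduced, on the same side as the object.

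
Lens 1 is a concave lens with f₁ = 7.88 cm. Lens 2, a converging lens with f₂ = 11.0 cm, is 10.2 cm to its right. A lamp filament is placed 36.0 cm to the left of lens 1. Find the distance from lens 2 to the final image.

Lens 1 is diverging, so f₁ = −7.88 cm.
Lens 1: 1/d_i1 = 1/f₁ − 1/d_o1 = 1/(-7.88) − 1/(36.0) = -0.1547, so d_i1 = -6.465 cm.
The intermediate image is 6.465 cm to the left of lens 1 (virtual), which is 10.2 − (-6.465) = 16.66 cm to the left of lens 2, so d_o2 = +16.66 cm.
Lens 2: 1/d_i2 = 1/f₂ − 1/d_o2 = 1/(11.0) − 1/(16.66) = 0.03089, so d_i2 = 32.4 cm.
The final image is real, 32.4 cm to the right of lens 2 (overall magnification ≈ -0.35).

32.4 cm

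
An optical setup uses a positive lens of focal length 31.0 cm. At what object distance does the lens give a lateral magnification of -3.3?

40.4 cm

m = −d_i/d_o ⇒ d_i = −m·d_o.
1/f = 1/d_o + 1/d_i = 1/d_o − 1/(m·d_o) = (1 − 1/m)/d_o, so d_o = f(1 − 1/m) = (31.00)(1 − 1/(-3.3)) = 40.4 cm.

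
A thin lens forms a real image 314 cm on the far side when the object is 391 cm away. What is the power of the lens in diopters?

P = +0.574 D

d_i = +314 cm.
1/f = 1/d_o + 1/d_i = 1/(391) + 1/(314) = 0.005742 cm⁻¹.
f = 174.1 cm = 1.741 m, so P = 1/f = +0.574 D.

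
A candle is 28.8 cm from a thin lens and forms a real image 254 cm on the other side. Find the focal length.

f = 25.9 cm (converging)

Real image ⇒ d_i = +254 cm.
1/f = 1/d_o + 1/d_i = 1/(28.8) + 1/(254) = 0.03866, so f = 25.9 cm.
Since f is positive, the thin lens is converging.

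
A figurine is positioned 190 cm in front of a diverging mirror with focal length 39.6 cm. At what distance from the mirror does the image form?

32.8 cm

For a diverging mirror, f = -39.6 cm.
Mirror equation: 1/v = 1/f − 1/u = 1/(-39.60) − 1/(190) = -0.02525 − 0.005263 = -0.03052, so v = -32.8 cm.
The image is virtual, upright and reduced, behind the mirror.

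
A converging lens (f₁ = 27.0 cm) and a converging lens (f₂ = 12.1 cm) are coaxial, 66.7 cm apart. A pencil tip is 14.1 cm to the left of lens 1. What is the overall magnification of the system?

m = -0.301

Lens 1: 1/d_i1 = 1/(27.0) − 1/(14.1) = -0.03388, so d_i1 = -29.51 cm; m₁ = −d_i1/d_o1 = +2.093.
d_o2 = 66.7 − (-29.51) = 96.21 cm.
Lens 2: 1/d_i2 = 1/(12.1) − 1/(96.21) = 0.07225, so d_i2 = 13.84 cm; m₂ = −d_i2/d_o2 = -0.1439.
m = m₁·m₂ = (+2.093)(-0.1439) = -0.301.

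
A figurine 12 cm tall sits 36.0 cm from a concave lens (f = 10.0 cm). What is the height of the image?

2.61 cm

For a concave lens, f = -10.0 cm.
1/d_i = 1/f − 1/d_o = 1/(-10.00) − 1/(36.0) = -0.1278, so d_i = -7.826 cm.
m = −d_i/d_o = +0.2174.
|h_i| = |m|·h_o = 0.2174 × 12 = 2.61 cm. The image is virtual, upright and reduced, on the same side as the object.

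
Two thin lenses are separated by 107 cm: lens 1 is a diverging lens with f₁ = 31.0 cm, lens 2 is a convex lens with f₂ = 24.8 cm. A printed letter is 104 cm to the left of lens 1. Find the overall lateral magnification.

f₁ = −31.0 cm (diverging).
Lens 1: 1/d_i1 = 1/(-31.0) − 1/(104) = -0.04187, so d_i1 = -23.88 cm; m₁ = −d_i1/d_o1 = +0.2296.
d_o2 = 107 − (-23.88) = 130.9 cm.
Lens 2: 1/d_i2 = 1/(24.8) − 1/(130.9) = 0.03268, so d_i2 = 30.60 cm; m₂ = −d_i2/d_o2 = -0.2337.
m = m₁·m₂ = (+0.2296)(-0.2337) = -0.0537.

m = -0.0537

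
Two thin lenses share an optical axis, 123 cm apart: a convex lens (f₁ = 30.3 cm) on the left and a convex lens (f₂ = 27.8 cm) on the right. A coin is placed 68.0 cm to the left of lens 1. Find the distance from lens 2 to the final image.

Lens 1: 1/d_i1 = 1/f₁ − 1/d_o1 = 1/(30.3) − 1/(68.0) = 0.01830, so d_i1 = 54.65 cm.
The intermediate image is 54.65 cm to the right of lens 1, which is 123 − (54.65) = 68.35 cm to the left of lens 2, so d_o2 = +68.35 cm.
Lens 2: 1/d_i2 = 1/f₂ − 1/d_o2 = 1/(27.8) − 1/(68.35) = 0.02134, so d_i2 = 46.9 cm.
The final image is real, 46.9 cm to the right of lens 2 (overall magnification ≈ 0.55).

46.9 cm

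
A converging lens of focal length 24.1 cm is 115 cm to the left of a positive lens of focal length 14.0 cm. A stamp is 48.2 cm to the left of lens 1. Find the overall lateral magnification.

Lens 1: 1/d_i1 = 1/(24.1) − 1/(48.2) = 0.02075, so d_i1 = 48.20 cm; m₁ = −d_i1/d_o1 = -1.000.
d_o2 = 115 − (48.20) = 66.80 cm.
Lens 2: 1/d_i2 = 1/(14.0) − 1/(66.80) = 0.05646, so d_i2 = 17.71 cm; m₂ = −d_i2/d_o2 = -0.2652.
m = m₁·m₂ = (-1.000)(-0.2652) = +0.265.

m = +0.265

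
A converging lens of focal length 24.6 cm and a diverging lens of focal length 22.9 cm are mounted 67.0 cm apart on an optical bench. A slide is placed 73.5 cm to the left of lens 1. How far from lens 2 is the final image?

13.0 cm

Lens 1: 1/d_i1 = 1/f₁ − 1/d_o1 = 1/(24.6) − 1/(73.5) = 0.02704, so d_i1 = 36.98 cm.
The intermediate image is 36.98 cm to the right of lens 1, which is 67.0 − (36.98) = 30.02 cm to the left of lens 2, so d_o2 = +30.02 cm.
Lens 2 is diverging, so f₂ = −22.9 cm.
Lens 2: 1/d_i2 = 1/f₂ − 1/d_o2 = 1/(-22.9) − 1/(30.02) = -0.07698, so d_i2 = -13.0 cm.
The final image is virtual, 13.0 cm to the left of lens 2 (overall magnification ≈ -0.22).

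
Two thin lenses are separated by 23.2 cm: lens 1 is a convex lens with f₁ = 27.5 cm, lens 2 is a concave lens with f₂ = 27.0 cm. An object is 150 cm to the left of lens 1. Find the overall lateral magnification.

Lens 1: 1/d_i1 = 1/(27.5) − 1/(150) = 0.02970, so d_i1 = 33.67 cm; m₁ = −d_i1/d_o1 = -0.2245.
d_o2 = 23.2 − (33.67) = -10.47 cm (virtual object).
f₂ = −27.0 cm (diverging).
Lens 2: 1/d_i2 = 1/(-27.0) − 1/(-10.47) = 0.05847, so d_i2 = 17.10 cm; m₂ = −d_i2/d_o2 = +1.633.
m = m₁·m₂ = (-0.2245)(+1.633) = -0.367.

m = -0.367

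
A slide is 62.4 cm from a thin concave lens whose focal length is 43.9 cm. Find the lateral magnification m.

For a concave lens, f = -43.9 cm.
1/d_i = 1/f − 1/d_o = 1/(-43.90) − 1/(62.4) = -0.03880, so d_i = -25.77 cm.
m = −d_i/d_o = −(-25.77)/(62.4) = +0.413.
The image is virtual, upright and reduced, on the same side as the object.

m = +0.413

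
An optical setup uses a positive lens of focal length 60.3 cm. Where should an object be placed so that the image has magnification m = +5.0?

48.2 cm

m = −d_i/d_o ⇒ d_i = −m·d_o.
1/f = 1/d_o + 1/d_i = 1/d_o − 1/(m·d_o) = (1 − 1/m)/d_o, so d_o = f(1 − 1/m) = (60.30)(1 − 1/(+5.0)) = 48.2 cm.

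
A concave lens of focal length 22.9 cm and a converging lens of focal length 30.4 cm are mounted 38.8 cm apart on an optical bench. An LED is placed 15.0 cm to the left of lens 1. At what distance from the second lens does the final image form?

83.3 cm

Lens 1 is diverging, so f₁ = −22.9 cm.
Lens 1: 1/d_i1 = 1/f₁ − 1/d_o1 = 1/(-22.9) − 1/(15.0) = -0.1103, so d_i1 = -9.063 cm.
The intermediate image is 9.063 cm to the left of lens 1 (virtual), which is 38.8 − (-9.063) = 47.86 cm to the left of lens 2, so d_o2 = +47.86 cm.
Lens 2: 1/d_i2 = 1/f₂ − 1/d_o2 = 1/(30.4) − 1/(47.86) = 0.01200, so d_i2 = 83.3 cm.
The final image is real, 83.3 cm to the right of lens 2 (overall magnification ≈ -1.1).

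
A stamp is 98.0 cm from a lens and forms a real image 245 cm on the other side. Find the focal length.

f = 70.0 cm (converging)

Real image ⇒ d_i = +245 cm.
1/f = 1/d_o + 1/d_i = 1/(98.0) + 1/(245) = 0.01429, so f = 70.0 cm.
Since f is positive, the lens is converging.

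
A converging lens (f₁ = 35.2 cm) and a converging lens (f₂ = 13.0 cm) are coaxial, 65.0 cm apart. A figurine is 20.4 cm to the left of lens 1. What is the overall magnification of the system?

Lens 1: 1/d_i1 = 1/(35.2) − 1/(20.4) = -0.02061, so d_i1 = -48.52 cm; m₁ = −d_i1/d_o1 = +2.378.
d_o2 = 65.0 − (-48.52) = 113.5 cm.
Lens 2: 1/d_i2 = 1/(13.0) − 1/(113.5) = 0.06811, so d_i2 = 14.68 cm; m₂ = −d_i2/d_o2 = -0.1294.
m = m₁·m₂ = (+2.378)(-0.1294) = -0.308.

m = -0.308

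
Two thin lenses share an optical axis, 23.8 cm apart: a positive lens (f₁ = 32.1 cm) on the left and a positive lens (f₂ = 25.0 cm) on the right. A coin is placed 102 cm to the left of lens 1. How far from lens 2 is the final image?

Lens 1: 1/d_i1 = 1/f₁ − 1/d_o1 = 1/(32.1) − 1/(102) = 0.02135, so d_i1 = 46.84 cm.
The intermediate image is 46.84 cm to the right of lens 1, which lies 23.04 cm to the right of lens 2 — a virtual object — so d_o2 = −23.04 cm.
Lens 2: 1/d_i2 = 1/f₂ − 1/d_o2 = 1/(25.0) − 1/(-23.04) = 0.08340, so d_i2 = 12.0 cm.
The final image is real, 12.0 cm to the right of lens 2 (overall magnification ≈ -0.24).

12.0 cm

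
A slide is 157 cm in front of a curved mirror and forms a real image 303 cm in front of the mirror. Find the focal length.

f = 103 cm (concave)

Real image ⇒ d_i = +303 cm.
1/f = 1/d_o + 1/d_i = 1/(157) + 1/(303) = 0.009670, so f = 103 cm.
Since f is positive, the curved mirror is concave.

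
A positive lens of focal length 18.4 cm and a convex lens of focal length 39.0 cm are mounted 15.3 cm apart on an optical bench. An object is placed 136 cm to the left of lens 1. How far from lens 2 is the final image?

5.18 cm

Lens 1: 1/d_i1 = 1/f₁ − 1/d_o1 = 1/(18.4) − 1/(136) = 0.04699, so d_i1 = 21.28 cm.
The intermediate image is 21.28 cm to the right of lens 1, which lies 5.980 cm to the right of lens 2 — a virtual object — so d_o2 = −5.980 cm.
Lens 2: 1/d_i2 = 1/f₂ − 1/d_o2 = 1/(39.0) − 1/(-5.980) = 0.1929, so d_i2 = 5.18 cm.
The final image is real, 5.18 cm to the right of lens 2 (overall magnification ≈ -0.14).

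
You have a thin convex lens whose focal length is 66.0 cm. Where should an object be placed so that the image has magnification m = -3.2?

86.6 cm

m = −d_i/d_o ⇒ d_i = −m·d_o.
1/f = 1/d_o + 1/d_i = 1/d_o − 1/(m·d_o) = (1 − 1/m)/d_o, so d_o = f(1 − 1/m) = (66.00)(1 − 1/(-3.2)) = 86.6 cm.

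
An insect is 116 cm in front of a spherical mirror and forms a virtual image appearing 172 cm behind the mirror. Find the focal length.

f = 356 cm (concave)

Virtual image ⇒ d_i = −172 cm.
1/f = 1/d_o + 1/d_i = 1/(116) + 1/(-172) = 0.002807, so f = 356 cm.
Since f is positive, the spherical mirror is concave.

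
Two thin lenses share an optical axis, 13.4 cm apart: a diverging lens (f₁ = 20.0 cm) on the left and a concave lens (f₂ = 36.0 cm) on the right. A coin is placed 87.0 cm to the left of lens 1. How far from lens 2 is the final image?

Lens 1 is diverging, so f₁ = −20.0 cm.
Lens 1: 1/d_i1 = 1/f₁ − 1/d_o1 = 1/(-20.0) − 1/(87.0) = -0.06149, so d_i1 = -16.26 cm.
The intermediate image is 16.26 cm to the left of lens 1 (virtual), which is 13.4 − (-16.26) = 29.66 cm to the left of lens 2, so d_o2 = +29.66 cm.
Lens 2 is diverging, so f₂ = −36.0 cm.
Lens 2: 1/d_i2 = 1/f₂ − 1/d_o2 = 1/(-36.0) − 1/(29.66) = -0.06149, so d_i2 = -16.3 cm.
The final image is virtual, 16.3 cm to the left of lens 2 (overall magnification ≈ 0.10).

16.3 cm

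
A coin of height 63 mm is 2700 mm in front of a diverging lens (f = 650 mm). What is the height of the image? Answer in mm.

For a diverging lens, f = -650 mm.
1/d_i = 1/f − 1/d_o = 1/(-650.0) − 1/(2700) = -0.001909, so d_i = -523.9 mm.
m = −d_i/d_o = +0.1940.
|h_i| = |m|·h_o = 0.1940 × 63 = 12.2 mm. The image is virtual, upright and reduced, on the same side as the object.

12.2 mm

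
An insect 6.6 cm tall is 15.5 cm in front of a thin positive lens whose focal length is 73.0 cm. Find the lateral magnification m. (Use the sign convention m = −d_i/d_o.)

m = +1.27

1/d_i = 1/f − 1/d_o = 1/(73.00) − 1/(15.5) = -0.05082, so d_i = -19.68 cm.
m = −d_i/d_o = −(-19.68)/(15.5) = +1.27.
The image is virtual, upright and enlarged, on the same side as the object.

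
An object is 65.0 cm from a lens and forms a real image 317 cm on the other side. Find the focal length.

Real image ⇒ d_i = +317 cm.
1/f = 1/d_o + 1/d_i = 1/(65.0) + 1/(317) = 0.01854, so f = 53.9 cm.
Since f is positive, the lens is converging.

f = 53.9 cm (converging)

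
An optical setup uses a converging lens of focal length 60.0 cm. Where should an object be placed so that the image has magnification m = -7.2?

68.3 cm

m = −d_i/d_o ⇒ d_i = −m·d_o.
1/f = 1/d_o + 1/d_i = 1/d_o − 1/(m·d_o) = (1 − 1/m)/d_o, so d_o = f(1 − 1/m) = (60.00)(1 − 1/(-7.2)) = 68.3 cm.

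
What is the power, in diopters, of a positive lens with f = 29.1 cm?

P = +3.44 D

f = 29.1 cm = 0.291 m.
P = 1/f = 1/(0.291 m) = +3.44 D.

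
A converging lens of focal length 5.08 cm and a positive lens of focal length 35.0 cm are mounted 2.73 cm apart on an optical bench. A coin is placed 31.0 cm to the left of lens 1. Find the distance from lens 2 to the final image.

3.05 cm

Lens 1: 1/d_i1 = 1/f₁ − 1/d_o1 = 1/(5.08) − 1/(31.0) = 0.1646, so d_i1 = 6.076 cm.
The intermediate image is 6.076 cm to the right of lens 1, which lies 3.346 cm to the right of lens 2 — a virtual object — so d_o2 = −3.346 cm.
Lens 2: 1/d_i2 = 1/f₂ − 1/d_o2 = 1/(35.0) − 1/(-3.346) = 0.3274, so d_i2 = 3.05 cm.
The final image is real, 3.05 cm to the right of lens 2 (overall magnification ≈ -0.18).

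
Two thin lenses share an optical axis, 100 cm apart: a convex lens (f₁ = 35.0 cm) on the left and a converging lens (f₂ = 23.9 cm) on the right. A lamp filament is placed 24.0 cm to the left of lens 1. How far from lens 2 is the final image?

27.6 cm

Lens 1: 1/d_i1 = 1/f₁ − 1/d_o1 = 1/(35.0) − 1/(24.0) = -0.01310, so d_i1 = -76.36 cm.
The intermediate image is 76.36 cm to the left of lens 1 (virtual), which is 100 − (-76.36) = 176.4 cm to the left of lens 2, so d_o2 = +176.4 cm.
Lens 2: 1/d_i2 = 1/f₂ − 1/d_o2 = 1/(23.9) − 1/(176.4) = 0.03617, so d_i2 = 27.6 cm.
The final image is real, 27.6 cm to the right of lens 2 (overall magnification ≈ -0.50).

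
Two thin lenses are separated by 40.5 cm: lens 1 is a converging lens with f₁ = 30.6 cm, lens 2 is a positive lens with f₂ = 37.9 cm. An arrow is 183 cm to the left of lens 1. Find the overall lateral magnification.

m = -0.223

Lens 1: 1/d_i1 = 1/(30.6) − 1/(183) = 0.02722, so d_i1 = 36.74 cm; m₁ = −d_i1/d_o1 = -0.2008.
d_o2 = 40.5 − (36.74) = 3.760 cm.
Lens 2: 1/d_i2 = 1/(37.9) − 1/(3.760) = -0.2396, so d_i2 = -4.174 cm; m₂ = −d_i2/d_o2 = +1.110.
m = m₁·m₂ = (-0.2008)(+1.110) = -0.223.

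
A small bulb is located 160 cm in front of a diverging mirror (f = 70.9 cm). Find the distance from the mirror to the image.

For a diverging mirror, f = -70.9 cm.
Mirror equation: 1/q = 1/f − 1/p = 1/(-70.90) − 1/(160) = -0.01410 − 0.006250 = -0.02035, so q = -49.1 cm.
The image is virtual, upright and reduced, behind the mirror.

49.1 cm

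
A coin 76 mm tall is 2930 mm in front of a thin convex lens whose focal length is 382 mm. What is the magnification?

1/d_i = 1/f − 1/d_o = 1/(382.0) − 1/(2930) = 0.002277, so d_i = 439.3 mm.
m = −d_i/d_o = −(439.3)/(2930) = -0.150.
The image is real, inverted and reduced, on the far side of the lens.

m = -0.150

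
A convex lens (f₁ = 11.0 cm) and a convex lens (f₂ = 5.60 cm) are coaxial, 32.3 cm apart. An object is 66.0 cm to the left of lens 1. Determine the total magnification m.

m = +0.0830

Lens 1: 1/d_i1 = 1/(11.0) − 1/(66.0) = 0.07576, so d_i1 = 13.20 cm; m₁ = −d_i1/d_o1 = -0.2000.
d_o2 = 32.3 − (13.20) = 19.10 cm.
Lens 2: 1/d_i2 = 1/(5.60) − 1/(19.10) = 0.1262, so d_i2 = 7.923 cm; m₂ = −d_i2/d_o2 = -0.4148.
m = m₁·m₂ = (-0.2000)(-0.4148) = +0.0830.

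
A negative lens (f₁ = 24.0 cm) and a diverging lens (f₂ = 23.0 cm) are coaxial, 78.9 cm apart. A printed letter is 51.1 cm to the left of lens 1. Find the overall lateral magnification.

m = +0.0622

f₁ = −24.0 cm (diverging).
Lens 1: 1/d_i1 = 1/(-24.0) − 1/(51.1) = -0.06124, so d_i1 = -16.33 cm; m₁ = −d_i1/d_o1 = +0.3196.
d_o2 = 78.9 − (-16.33) = 95.23 cm.
f₂ = −23.0 cm (diverging).
Lens 2: 1/d_i2 = 1/(-23.0) − 1/(95.23) = -0.05398, so d_i2 = -18.53 cm; m₂ = −d_i2/d_o2 = +0.1945.
m = m₁·m₂ = (+0.3196)(+0.1945) = +0.0622.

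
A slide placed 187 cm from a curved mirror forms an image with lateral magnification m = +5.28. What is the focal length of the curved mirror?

m = −d_i/d_o ⇒ d_i = −m·d_o = −(+5.28)·(187) = -987.4 cm.
1/f = 1/d_o + 1/d_i = 1/(187) + 1/(-987.4) = 0.004335, so f = 231 cm.
Since f is positive, the curved mirror is concave.

f = 231 cm (concave)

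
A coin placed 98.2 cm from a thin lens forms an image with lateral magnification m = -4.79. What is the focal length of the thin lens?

m = −d_i/d_o ⇒ d_i = −m·d_o = −(-4.79)·(98.2) = 470.4 cm.
1/f = 1/d_o + 1/d_i = 1/(98.2) + 1/(470.4) = 0.01231, so f = 81.2 cm.
Since f is positive, the thin lens is converging.

f = 81.2 cm (converging)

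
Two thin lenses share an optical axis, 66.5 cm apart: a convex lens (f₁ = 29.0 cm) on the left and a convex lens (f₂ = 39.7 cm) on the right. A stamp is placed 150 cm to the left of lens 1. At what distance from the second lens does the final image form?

Lens 1: 1/d_i1 = 1/f₁ − 1/d_o1 = 1/(29.0) − 1/(150) = 0.02782, so d_i1 = 35.95 cm.
The intermediate image is 35.95 cm to the right of lens 1, which is 66.5 − (35.95) = 30.55 cm to the left of lens 2, so d_o2 = +30.55 cm.
Lens 2: 1/d_i2 = 1/f₂ − 1/d_o2 = 1/(39.7) − 1/(30.55) = -0.007544, so d_i2 = -133 cm.
The final image is virtual, 133 cm to the left of lens 2 (overall magnification ≈ -1.0).

133 cm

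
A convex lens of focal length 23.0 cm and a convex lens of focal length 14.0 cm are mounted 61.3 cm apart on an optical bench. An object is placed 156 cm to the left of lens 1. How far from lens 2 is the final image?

23.6 cm

Lens 1: 1/d_i1 = 1/f₁ − 1/d_o1 = 1/(23.0) − 1/(156) = 0.03707, so d_i1 = 26.98 cm.
The intermediate image is 26.98 cm to the right of lens 1, which is 61.3 − (26.98) = 34.32 cm to the left of lens 2, so d_o2 = +34.32 cm.
Lens 2: 1/d_i2 = 1/f₂ − 1/d_o2 = 1/(14.0) − 1/(34.32) = 0.04229, so d_i2 = 23.6 cm.
The final image is real, 23.6 cm to the right of lens 2 (overall magnification ≈ 0.12).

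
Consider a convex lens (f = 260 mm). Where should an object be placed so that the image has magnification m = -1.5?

433 mm

m = −d_i/d_o ⇒ d_i = −m·d_o.
1/f = 1/d_o + 1/d_i = 1/d_o − 1/(m·d_o) = (1 − 1/m)/d_o, so d_o = f(1 − 1/m) = (260.0)(1 − 1/(-1.5)) = 433 mm.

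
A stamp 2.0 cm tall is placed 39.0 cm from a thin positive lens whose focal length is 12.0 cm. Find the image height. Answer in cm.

0.889 cm

1/d_i = 1/f − 1/d_o = 1/(12.00) − 1/(39.0) = 0.05769, so d_i = 17.33 cm.
m = −d_i/d_o = -0.4444.
|h_i| = |m|·h_o = 0.4444 × 2.0 = 0.889 cm. The image is real, inverted and reduced, on the far side of the lens.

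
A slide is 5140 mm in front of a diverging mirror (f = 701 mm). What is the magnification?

m = +0.120

For a diverging mirror, f = -701 mm.
1/d_i = 1/f − 1/d_o = 1/(-701.0) − 1/(5140) = -0.001621, so d_i = -616.9 mm.
m = −d_i/d_o = −(-616.9)/(5140) = +0.120.
The image is virtual, upright and reduced, behind the mirror.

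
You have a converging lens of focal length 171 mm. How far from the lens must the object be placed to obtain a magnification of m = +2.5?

103 mm

m = −d_i/d_o ⇒ d_i = −m·d_o.
1/f = 1/d_o + 1/d_i = 1/d_o − 1/(m·d_o) = (1 − 1/m)/d_o, so d_o = f(1 − 1/m) = (171.0)(1 − 1/(+2.5)) = 103 mm.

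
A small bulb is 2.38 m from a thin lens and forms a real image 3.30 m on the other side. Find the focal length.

Real image ⇒ d_i = +3.30 m.
1/f = 1/d_o + 1/d_i = 1/(2.38) + 1/(3.30) = 0.7232, so f = 1.38 m.
Since f is positive, the thin lens is converging.

f = 1.38 m (converging)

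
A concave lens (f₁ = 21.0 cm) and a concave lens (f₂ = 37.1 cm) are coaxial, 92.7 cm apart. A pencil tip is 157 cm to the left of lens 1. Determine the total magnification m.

m = +0.0295

f₁ = −21.0 cm (diverging).
Lens 1: 1/d_i1 = 1/(-21.0) − 1/(157) = -0.05399, so d_i1 = -18.52 cm; m₁ = −d_i1/d_o1 = +0.1180.
d_o2 = 92.7 − (-18.52) = 111.2 cm.
f₂ = −37.1 cm (diverging).
Lens 2: 1/d_i2 = 1/(-37.1) − 1/(111.2) = -0.03595, so d_i2 = -27.82 cm; m₂ = −d_i2/d_o2 = +0.2502.
m = m₁·m₂ = (+0.1180)(+0.2502) = +0.0295.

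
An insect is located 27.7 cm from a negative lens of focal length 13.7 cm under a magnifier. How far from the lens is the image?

9.17 cm

For a negative lens, f = -13.7 cm.
Lens equation: 1/q = 1/f − 1/p = 1/(-13.70) − 1/(27.7) = -0.07299 − 0.03610 = -0.1091, so q = -9.17 cm.
The image is virtual, upright and reduced, on the same side as the object.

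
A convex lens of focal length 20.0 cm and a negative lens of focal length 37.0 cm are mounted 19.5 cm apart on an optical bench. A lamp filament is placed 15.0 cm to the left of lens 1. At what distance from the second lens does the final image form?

25.2 cm

Lens 1: 1/d_i1 = 1/f₁ − 1/d_o1 = 1/(20.0) − 1/(15.0) = -0.01667, so d_i1 = -60.00 cm.
The intermediate image is 60.00 cm to the left of lens 1 (virtual), which is 19.5 − (-60.00) = 79.50 cm to the left of lens 2, so d_o2 = +79.50 cm.
Lens 2 is diverging, so f₂ = −37.0 cm.
Lens 2: 1/d_i2 = 1/f₂ − 1/d_o2 = 1/(-37.0) − 1/(79.50) = -0.03961, so d_i2 = -25.2 cm.
The final image is virtual, 25.2 cm to the left of lens 2 (overall magnification ≈ 1.3).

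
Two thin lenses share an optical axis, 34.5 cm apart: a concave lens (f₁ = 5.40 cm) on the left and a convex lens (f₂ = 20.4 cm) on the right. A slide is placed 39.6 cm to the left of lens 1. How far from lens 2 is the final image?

Lens 1 is diverging, so f₁ = −5.40 cm.
Lens 1: 1/d_i1 = 1/f₁ − 1/d_o1 = 1/(-5.40) − 1/(39.6) = -0.2104, so d_i1 = -4.752 cm.
The intermediate image is 4.752 cm to the left of lens 1 (virtual), which is 34.5 − (-4.752) = 39.25 cm to the left of lens 2, so d_o2 = +39.25 cm.
Lens 2: 1/d_i2 = 1/f₂ − 1/d_o2 = 1/(20.4) − 1/(39.25) = 0.02354, so d_i2 = 42.5 cm.
The final image is real, 42.5 cm to the right of lens 2 (overall magnification ≈ -0.13).

42.5 cm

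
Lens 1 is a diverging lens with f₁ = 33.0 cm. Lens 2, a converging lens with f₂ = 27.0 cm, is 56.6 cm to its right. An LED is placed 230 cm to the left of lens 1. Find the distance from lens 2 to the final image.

Lens 1 is diverging, so f₁ = −33.0 cm.
Lens 1: 1/d_i1 = 1/f₁ − 1/d_o1 = 1/(-33.0) − 1/(230) = -0.03465, so d_i1 = -28.86 cm.
The intermediate image is 28.86 cm to the left of lens 1 (virtual), which is 56.6 − (-28.86) = 85.46 cm to the left of lens 2, so d_o2 = +85.46 cm.
Lens 2: 1/d_i2 = 1/f₂ − 1/d_o2 = 1/(27.0) − 1/(85.46) = 0.02534, so d_i2 = 39.5 cm.
The final image is real, 39.5 cm to the right of lens 2 (overall magnification ≈ -0.058).

39.5 cm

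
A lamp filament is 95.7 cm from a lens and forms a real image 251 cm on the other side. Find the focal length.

Real image ⇒ d_i = +251 cm.
1/f = 1/d_o + 1/d_i = 1/(95.7) + 1/(251) = 0.01443, so f = 69.3 cm.
Since f is positive, the lens is converging.

f = 69.3 cm (converging)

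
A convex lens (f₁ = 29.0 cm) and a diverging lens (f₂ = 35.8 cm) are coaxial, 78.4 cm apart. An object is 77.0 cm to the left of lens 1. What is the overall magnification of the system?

Lens 1: 1/d_i1 = 1/(29.0) − 1/(77.0) = 0.02150, so d_i1 = 46.52 cm; m₁ = −d_i1/d_o1 = -0.6042.
d_o2 = 78.4 − (46.52) = 31.88 cm.
f₂ = −35.8 cm (diverging).
Lens 2: 1/d_i2 = 1/(-35.8) − 1/(31.88) = -0.05930, so d_i2 = -16.86 cm; m₂ = −d_i2/d_o2 = +0.5290.
m = m₁·m₂ = (-0.6042)(+0.5290) = -0.320.

m = -0.320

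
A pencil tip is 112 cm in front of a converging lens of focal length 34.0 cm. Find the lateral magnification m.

1/d_i = 1/f − 1/d_o = 1/(34.00) − 1/(112) = 0.02048, so d_i = 48.82 cm.
m = −d_i/d_o = −(48.82)/(112) = -0.436.
The image is real, inverted and reduced, on the far side of the lens.

m = -0.436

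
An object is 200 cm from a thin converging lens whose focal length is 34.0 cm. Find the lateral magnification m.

1/d_i = 1/f − 1/d_o = 1/(34.00) − 1/(200) = 0.02441, so d_i = 40.96 cm.
m = −d_i/d_o = −(40.96)/(200) = -0.205.
The image is real, inverted and reduced, on the far side of the lens.

m = -0.205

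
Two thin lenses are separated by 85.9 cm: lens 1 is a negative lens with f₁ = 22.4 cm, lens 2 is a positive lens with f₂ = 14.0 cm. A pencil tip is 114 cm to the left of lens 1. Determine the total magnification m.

m = -0.0254

f₁ = −22.4 cm (diverging).
Lens 1: 1/d_i1 = 1/(-22.4) − 1/(114) = -0.05341, so d_i1 = -18.72 cm; m₁ = −d_i1/d_o1 = +0.1642.
d_o2 = 85.9 − (-18.72) = 104.6 cm.
Lens 2: 1/d_i2 = 1/(14.0) − 1/(104.6) = 0.06187, so d_i2 = 16.16 cm; m₂ = −d_i2/d_o2 = -0.1545.
m = m₁·m₂ = (+0.1642)(-0.1545) = -0.0254.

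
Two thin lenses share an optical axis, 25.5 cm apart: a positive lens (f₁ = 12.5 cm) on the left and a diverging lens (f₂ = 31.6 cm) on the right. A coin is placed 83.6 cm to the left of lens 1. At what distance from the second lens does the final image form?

Lens 1: 1/d_i1 = 1/f₁ − 1/d_o1 = 1/(12.5) − 1/(83.6) = 0.06804, so d_i1 = 14.70 cm.
The intermediate image is 14.70 cm to the right of lens 1, which is 25.5 − (14.70) = 10.80 cm to the left of lens 2, so d_o2 = +10.80 cm.
Lens 2 is diverging, so f₂ = −31.6 cm.
Lens 2: 1/d_i2 = 1/f₂ − 1/d_o2 = 1/(-31.6) − 1/(10.80) = -0.1242, so d_i2 = -8.05 cm.
The final image is virtual, 8.05 cm to the left of lens 2 (overall magnification ≈ -0.13).

8.05 cm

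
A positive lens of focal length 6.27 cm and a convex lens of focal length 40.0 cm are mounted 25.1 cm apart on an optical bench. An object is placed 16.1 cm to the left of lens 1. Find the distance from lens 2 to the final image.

23.6 cm

Lens 1: 1/d_i1 = 1/f₁ − 1/d_o1 = 1/(6.27) − 1/(16.1) = 0.09738, so d_i1 = 10.27 cm.
The intermediate image is 10.27 cm to the right of lens 1, which is 25.1 − (10.27) = 14.83 cm to the left of lens 2, so d_o2 = +14.83 cm.
Lens 2: 1/d_i2 = 1/f₂ − 1/d_o2 = 1/(40.0) − 1/(14.83) = -0.04243, so d_i2 = -23.6 cm.
The final image is virtual, 23.6 cm to the left of lens 2 (overall magnification ≈ -1.0).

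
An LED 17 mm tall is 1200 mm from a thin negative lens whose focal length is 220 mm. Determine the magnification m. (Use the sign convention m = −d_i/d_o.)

m = +0.155

For a negative lens, f = -220 mm.
1/d_i = 1/f − 1/d_o = 1/(-220.0) − 1/(1200) = -0.005379, so d_i = -185.9 mm.
m = −d_i/d_o = −(-185.9)/(1200) = +0.155.
The image is virtual, upright and reduced, on the same side as the object.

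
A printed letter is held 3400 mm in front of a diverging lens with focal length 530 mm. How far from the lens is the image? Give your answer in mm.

For a diverging lens, f = -530 mm.
Lens equation: 1/q = 1/f − 1/p = 1/(-530.0) − 1/(3400) = -0.001887 − 0.0002941 = -0.002181, so q = -459 mm.
The image is virtual, upright and reduced, on the same side as the object.

459 mm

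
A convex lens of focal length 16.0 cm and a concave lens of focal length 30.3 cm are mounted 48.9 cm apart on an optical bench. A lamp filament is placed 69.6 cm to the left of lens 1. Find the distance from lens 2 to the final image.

14.6 cm

Lens 1: 1/d_i1 = 1/f₁ − 1/d_o1 = 1/(16.0) − 1/(69.6) = 0.04813, so d_i1 = 20.78 cm.
The intermediate image is 20.78 cm to the right of lens 1, which is 48.9 − (20.78) = 28.12 cm to the left of lens 2, so d_o2 = +28.12 cm.
Lens 2 is diverging, so f₂ = −30.3 cm.
Lens 2: 1/d_i2 = 1/f₂ − 1/d_o2 = 1/(-30.3) − 1/(28.12) = -0.06857, so d_i2 = -14.6 cm.
The final image is virtual, 14.6 cm to the left of lens 2 (overall magnification ≈ -0.15).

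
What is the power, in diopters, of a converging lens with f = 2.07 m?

P = +0.483 D

P = 1/f = 1/(2.07 m) = +0.483 D.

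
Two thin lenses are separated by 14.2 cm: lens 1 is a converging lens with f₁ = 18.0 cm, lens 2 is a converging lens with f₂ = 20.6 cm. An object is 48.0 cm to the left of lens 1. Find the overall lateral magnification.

m = -0.351

Lens 1: 1/d_i1 = 1/(18.0) − 1/(48.0) = 0.03472, so d_i1 = 28.80 cm; m₁ = −d_i1/d_o1 = -0.6000.
d_o2 = 14.2 − (28.80) = -14.60 cm (virtual object).
Lens 2: 1/d_i2 = 1/(20.6) − 1/(-14.60) = 0.1170, so d_i2 = 8.544 cm; m₂ = −d_i2/d_o2 = +0.5852.
m = m₁·m₂ = (-0.6000)(+0.5852) = -0.351.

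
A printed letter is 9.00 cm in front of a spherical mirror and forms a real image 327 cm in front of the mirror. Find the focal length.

Real image ⇒ d_i = +327 cm.
1/f = 1/d_o + 1/d_i = 1/(9.00) + 1/(327) = 0.1142, so f = 8.76 cm.
Since f is positive, the spherical mirror is concave.

f = 8.76 cm (concave)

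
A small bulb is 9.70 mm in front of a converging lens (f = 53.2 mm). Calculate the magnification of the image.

1/d_i = 1/f − 1/d_o = 1/(53.20) − 1/(9.70) = -0.08430, so d_i = -11.86 mm.
m = −d_i/d_o = −(-11.86)/(9.70) = +1.22.
The image is virtual, upright and enlarged, on the same side as the object.

m = +1.22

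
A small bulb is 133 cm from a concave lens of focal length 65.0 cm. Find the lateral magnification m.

For a concave lens, f = -65.0 cm.
1/d_i = 1/f − 1/d_o = 1/(-65.00) − 1/(133) = -0.02290, so d_i = -43.66 cm.
m = −d_i/d_o = −(-43.66)/(133) = +0.328.
The image is virtual, upright and reduced, on the same side as the object.

m = +0.328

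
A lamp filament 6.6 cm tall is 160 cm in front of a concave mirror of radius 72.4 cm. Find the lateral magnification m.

m = -0.292

f = R/2 = 72.4/2 = 36.20 cm.
1/d_i = 1/f − 1/d_o = 1/(36.20) − 1/(160) = 0.02137, so d_i = 46.79 cm.
m = −d_i/d_o = −(46.79)/(160) = -0.292.
The image is real, inverted and reduced, in front of the mirror.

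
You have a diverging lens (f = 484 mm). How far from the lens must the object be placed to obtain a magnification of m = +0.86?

78.8 mm

For a diverging lens, f = -484 mm.
m = −d_i/d_o ⇒ d_i = −m·d_o.
1/f = 1/d_o + 1/d_i = 1/d_o − 1/(m·d_o) = (1 − 1/m)/d_o, so d_o = f(1 − 1/m) = (-484.0)(1 − 1/(+0.86)) = 78.8 mm.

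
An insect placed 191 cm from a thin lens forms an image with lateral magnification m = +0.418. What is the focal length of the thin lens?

f = -137 cm (diverging)

m = −d_i/d_o ⇒ d_i = −m·d_o = −(+0.418)·(191) = -79.84 cm.
1/f = 1/d_o + 1/d_i = 1/(191) + 1/(-79.84) = -0.007289, so f = -137 cm.
Since f is negative, the thin lens is diverging.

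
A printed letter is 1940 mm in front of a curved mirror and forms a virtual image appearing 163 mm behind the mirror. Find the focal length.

f = -178 mm (convex)

Virtual image ⇒ d_i = −163 mm.
1/f = 1/d_o + 1/d_i = 1/(1940) + 1/(-163) = -0.005620, so f = -178 mm.
Since f is negative, the curved mirror is convex.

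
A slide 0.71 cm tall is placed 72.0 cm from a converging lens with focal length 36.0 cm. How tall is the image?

0.710 cm

1/d_i = 1/f − 1/d_o = 1/(36.00) − 1/(72.0) = 0.01389, so d_i = 72.00 cm.
m = −d_i/d_o = -1.000.
|h_i| = |m|·h_o = 1.000 × 0.71 = 0.710 cm. The image is real, inverted and same size, on the far side of the lens.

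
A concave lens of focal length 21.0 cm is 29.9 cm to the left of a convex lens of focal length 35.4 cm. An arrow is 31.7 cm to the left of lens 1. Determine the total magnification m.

f₁ = −21.0 cm (diverging).
Lens 1: 1/d_i1 = 1/(-21.0) − 1/(31.7) = -0.07916, so d_i1 = -12.63 cm; m₁ = −d_i1/d_o1 = +0.3984.
d_o2 = 29.9 − (-12.63) = 42.53 cm.
Lens 2: 1/d_i2 = 1/(35.4) − 1/(42.53) = 0.004736, so d_i2 = 211.2 cm; m₂ = −d_i2/d_o2 = -4.965.
m = m₁·m₂ = (+0.3984)(-4.965) = -1.98.

m = -1.98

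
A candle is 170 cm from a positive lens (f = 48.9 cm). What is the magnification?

m = -0.404

1/d_i = 1/f − 1/d_o = 1/(48.90) − 1/(170) = 0.01457, so d_i = 68.65 cm.
m = −d_i/d_o = −(68.65)/(170) = -0.404.
The image is real, inverted and reduced, on the far side of the lens.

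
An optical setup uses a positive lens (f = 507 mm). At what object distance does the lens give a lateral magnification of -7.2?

577 mm

m = −d_i/d_o ⇒ d_i = −m·d_o.
1/f = 1/d_o + 1/d_i = 1/d_o − 1/(m·d_o) = (1 − 1/m)/d_o, so d_o = f(1 − 1/m) = (507.0)(1 − 1/(-7.2)) = 577 mm.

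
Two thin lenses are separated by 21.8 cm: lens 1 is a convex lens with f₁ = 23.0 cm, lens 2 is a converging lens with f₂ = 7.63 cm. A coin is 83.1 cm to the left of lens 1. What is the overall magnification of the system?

Lens 1: 1/d_i1 = 1/(23.0) − 1/(83.1) = 0.03144, so d_i1 = 31.80 cm; m₁ = −d_i1/d_o1 = -0.3827.
d_o2 = 21.8 − (31.80) = -10.00 cm (virtual object).
Lens 2: 1/d_i2 = 1/(7.63) − 1/(-10.00) = 0.2311, so d_i2 = 4.328 cm; m₂ = −d_i2/d_o2 = +0.4328.
m = m₁·m₂ = (-0.3827)(+0.4328) = -0.166.

m = -0.166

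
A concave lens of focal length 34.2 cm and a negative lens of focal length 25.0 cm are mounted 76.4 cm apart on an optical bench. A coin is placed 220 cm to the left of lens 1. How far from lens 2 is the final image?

Lens 1 is diverging, so f₁ = −34.2 cm.
Lens 1: 1/d_i1 = 1/f₁ − 1/d_o1 = 1/(-34.2) − 1/(220) = -0.03379, so d_i1 = -29.60 cm.
The intermediate image is 29.60 cm to the left of lens 1 (virtual), which is 76.4 − (-29.60) = 106.0 cm to the left of lens 2, so d_o2 = +106.0 cm.
Lens 2 is diverging, so f₂ = −25.0 cm.
Lens 2: 1/d_i2 = 1/f₂ − 1/d_o2 = 1/(-25.0) − 1/(106.0) = -0.04943, so d_i2 = -20.2 cm.
The final image is virtual, 20.2 cm to the left of lens 2 (overall magnification ≈ 0.026).

20.2 cm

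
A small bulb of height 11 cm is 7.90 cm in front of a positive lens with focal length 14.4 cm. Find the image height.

1/d_i = 1/f − 1/d_o = 1/(14.40) − 1/(7.90) = -0.05714, so d_i = -17.50 cm.
m = −d_i/d_o = +2.215.
|h_i| = |m|·h_o = 2.215 × 11 = 24.4 cm. The image is virtual, upright and enlarged, on the same side as the object.

24.4 cm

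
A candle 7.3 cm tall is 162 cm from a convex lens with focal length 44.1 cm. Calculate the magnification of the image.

m = -0.374

1/d_i = 1/f − 1/d_o = 1/(44.10) − 1/(162) = 0.01650, so d_i = 60.60 cm.
m = −d_i/d_o = −(60.60)/(162) = -0.374.
The image is real, inverted and reduced, on the far side of the lens.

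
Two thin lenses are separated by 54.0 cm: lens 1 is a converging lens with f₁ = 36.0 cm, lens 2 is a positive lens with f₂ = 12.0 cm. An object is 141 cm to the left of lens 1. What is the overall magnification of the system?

Lens 1: 1/d_i1 = 1/(36.0) − 1/(141) = 0.02069, so d_i1 = 48.34 cm; m₁ = −d_i1/d_o1 = -0.3428.
d_o2 = 54.0 − (48.34) = 5.660 cm.
Lens 2: 1/d_i2 = 1/(12.0) − 1/(5.660) = -0.09335, so d_i2 = -10.71 cm; m₂ = −d_i2/d_o2 = +1.893.
m = m₁·m₂ = (-0.3428)(+1.893) = -0.649.

m = -0.649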